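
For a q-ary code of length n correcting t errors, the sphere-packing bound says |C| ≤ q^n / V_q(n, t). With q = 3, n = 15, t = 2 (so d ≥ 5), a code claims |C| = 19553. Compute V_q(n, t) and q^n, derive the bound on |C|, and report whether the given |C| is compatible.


V_q(n, t) = 451, q^n = 14348907, Hamming bound = 31815, |C| = 19553 ≤ bound (satisfied).

Step 1: Compute V_q(n, t) = Σ_{j=0}^2 C(n, j) (q−1)^j.
  j = 0: C(15,0)·(2)^0 = 1·1 = 1.
  j = 1: C(15,1)·(2)^1 = 15·2 = 30.
  j = 2: C(15,2)·(2)^2 = 105·4 = 420.
  V_q(n, t) = 1 + 30 + 420 = 451.
Step 2: q^n = 3^15 = 14348907.
Step 3: Hamming bound ⌊q^n / V_q(n,t)⌋ = ⌊14348907/451⌋ = 31815.
Step 4: Compare |C| = 19553 to 31815: satisfied.
The claimed |C| lies below the Hamming bound.


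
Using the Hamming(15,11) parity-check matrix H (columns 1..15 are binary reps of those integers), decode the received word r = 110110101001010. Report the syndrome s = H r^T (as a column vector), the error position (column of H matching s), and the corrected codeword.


s = (1, 1, 1, 0)^T, error position = 14, corrected codeword c = 110110101001000

Compute s = H r^T mod 2 one row at a time:
  s_1 = 0 + 1 + 0 + 0 + 1 + 0 + 1 + 0 = 3 ≡ 1 (mod 2).
  s_2 = 1 + 1 + 0 + 1 + 1 + 0 + 1 + 0 = 5 ≡ 1 (mod 2).
  s_3 = 1 + 0 + 0 + 1 + 0 + 0 + 1 + 0 = 3 ≡ 1 (mod 2).
  s_4 = 1 + 0 + 1 + 1 + 1 + 0 + 0 + 0 = 4 ≡ 0 (mod 2).
s = (1, 1, 1, 0)^T — this equals column 14 of H (binary 1110), so error is at position 14.
Correct: flip bit 14 of r = 110110101001010 to get c = 110110101001000.


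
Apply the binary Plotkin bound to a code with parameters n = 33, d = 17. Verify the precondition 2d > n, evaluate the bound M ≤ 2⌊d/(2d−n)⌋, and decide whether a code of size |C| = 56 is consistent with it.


Plotkin bound M ≤ 34; given |C| = 56 > bound (violated).

Check applicability: 2d = 34, n = 33.
2d − n = 1 > 0, so Plotkin applies.
Compute d/(2d−n) = 17/1 ≈ 17.0000.
⌊d/(2d−n)⌋ = 17.
Plotkin bound: M ≤ 2·17 = 34.
Given |C| = 56, check: VIOLATED.
This |C| is above the Plotkin bound, so no binary code with n = 33, d = 17 and 56 codewords exists.


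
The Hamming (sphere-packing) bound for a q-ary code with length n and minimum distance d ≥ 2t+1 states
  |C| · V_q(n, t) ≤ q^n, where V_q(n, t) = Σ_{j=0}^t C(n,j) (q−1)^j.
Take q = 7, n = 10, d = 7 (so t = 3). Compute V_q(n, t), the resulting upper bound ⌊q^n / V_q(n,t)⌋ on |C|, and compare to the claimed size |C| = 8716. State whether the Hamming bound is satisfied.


V_q(n, t) = 27601, q^n = 282475249, Hamming bound = 10234, |C| = 8716 ≤ bound (satisfied).

Step 1: Compute V_q(n, t) = Σ_{j=0}^3 C(n, j) (q−1)^j.
  j = 0: C(10,0)·(6)^0 = 1·1 = 1.
  j = 1: C(10,1)·(6)^1 = 10·6 = 60.
  j = 2: C(10,2)·(6)^2 = 45·36 = 1620.
  j = 3: C(10,3)·(6)^3 = 120·216 = 25920.
  V_q(n, t) = 1 + 60 + 1620 + 25920 = 27601.
Step 2: q^n = 7^10 = 282475249.
Step 3: Hamming bound ⌊q^n / V_q(n,t)⌋ = ⌊282475249/27601⌋ = 10234.
Step 4: Compare |C| = 8716 to 10234: satisfied.
The claimed |C| lies below the Hamming bound.


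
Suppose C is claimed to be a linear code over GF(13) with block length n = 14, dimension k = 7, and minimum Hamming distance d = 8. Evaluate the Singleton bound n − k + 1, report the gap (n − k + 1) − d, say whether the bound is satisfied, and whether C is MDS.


Singleton RHS = n − k + 1 = 8, slack = 0, bound satisfied, MDS.

Singleton bound: d ≤ n − k + 1.
Here n = 14, k = 7, so n − k + 1 = 8.
Given d = 8, check d ≤ 8: YES.
Slack = (n − k + 1) − d = 0.
The code is MDS (slack = 0).
Description: the claimed parameters are [14, 7, 8]_13; such a code would be MDS (meets Singleton bound).


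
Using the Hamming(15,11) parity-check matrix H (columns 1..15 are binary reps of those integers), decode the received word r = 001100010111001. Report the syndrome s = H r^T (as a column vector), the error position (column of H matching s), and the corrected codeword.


s = (1, 1, 0, 1)^T, error position = 13, corrected codeword c = 001100010111101

Compute s = H r^T mod 2 one row at a time:
  s_1 = 1 + 0 + 1 + 1 + 1 + 0 + 0 + 1 = 5 ≡ 1 (mod 2).
  s_2 = 1 + 0 + 0 + 0 + 1 + 0 + 0 + 1 = 3 ≡ 1 (mod 2).
  s_3 = 0 + 1 + 0 + 0 + 1 + 1 + 0 + 1 = 4 ≡ 0 (mod 2).
  s_4 = 0 + 1 + 0 + 0 + 0 + 1 + 0 + 1 = 3 ≡ 1 (mod 2).
s = (1, 1, 0, 1)^T — this equals column 13 of H (binary 1101), so error is at position 13.
Correct: flip bit 13 of r = 001100010111001 to get c = 001100010111101.


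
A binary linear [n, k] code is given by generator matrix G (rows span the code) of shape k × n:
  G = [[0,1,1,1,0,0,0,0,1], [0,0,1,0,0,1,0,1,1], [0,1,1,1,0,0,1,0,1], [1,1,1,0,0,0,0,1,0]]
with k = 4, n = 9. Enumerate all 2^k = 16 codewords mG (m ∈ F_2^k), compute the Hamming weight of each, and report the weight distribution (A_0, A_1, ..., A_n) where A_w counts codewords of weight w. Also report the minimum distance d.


Weight distribution: A_0 = 1, A_1 = 1, A_4 = 7, A_5 = 7. Minimum distance d = 1.

Enumerate all 2^4 = 16 messages m ∈ F_2^4.
For each, compute codeword c = mG in F_2^9, then tally its weight.
  m = 0000 → c = 000000000, weight = 0.
  m = 1000 → c = 011100001, weight = 4.
  m = 0100 → c = 001001011, weight = 4.
  m = 1100 → c = 010101010, weight = 4.
  m = 0010 → c = 011100101, weight = 5.
  m = 1010 → c = 000000100, weight = 1.
  m = 0110 → c = 010101110, weight = 5.
  m = 1110 → c = 001001111, weight = 5.
  m = 0001 → c = 111000010, weight = 4.
  m = 1001 → c = 100100011, weight = 4.
  m = 0101 → c = 110001001, weight = 4.
  m = 1101 → c = 101101000, weight = 4.
  m = 0011 → c = 100100111, weight = 5.
  m = 1011 → c = 111000110, weight = 5.
  m = 0111 → c = 101101100, weight = 5.
  m = 1111 → c = 110001101, weight = 5.
Tally weights:
  weight 0: 1 codewords.
  weight 1: 1 codewords.
  weight 4: 7 codewords.
  weight 5: 7 codewords.
Minimum distance d = smallest w > 0 with A_w > 0 = 1.
Sanity: Σ A_w = 16 = 2^4 = 16 ✓.


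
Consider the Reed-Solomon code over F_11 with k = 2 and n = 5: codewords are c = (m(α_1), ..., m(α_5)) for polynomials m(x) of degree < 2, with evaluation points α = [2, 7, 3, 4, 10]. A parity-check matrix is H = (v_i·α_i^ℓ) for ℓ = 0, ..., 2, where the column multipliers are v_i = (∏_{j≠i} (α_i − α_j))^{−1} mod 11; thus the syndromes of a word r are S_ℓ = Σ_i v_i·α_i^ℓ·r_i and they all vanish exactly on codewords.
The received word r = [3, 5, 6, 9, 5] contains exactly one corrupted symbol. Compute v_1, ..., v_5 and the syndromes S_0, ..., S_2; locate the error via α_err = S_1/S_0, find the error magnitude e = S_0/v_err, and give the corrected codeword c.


S = (6, 9, 8), error at position 2, error magnitude e = 9, c = [3, 7, 6, 9, 5].

Step 1: column multipliers v_i = (∏_{j≠i}(α_i − α_j))^{−1} mod 11.
  i = 1 (α = 2): (2−7)(2−3)(2−4)(2−10) = (−5)·(−1)·(−2)·(−8) = 80 ≡ 3, so v_1 = 3^{−1} = 4 (mod 11).
  i = 2 (α = 7): (7−2)(7−3)(7−4)(7−10) = 5·4·3·(−3) = −180 ≡ 7, so v_2 = 7^{−1} = 8 (mod 11).
  i = 3 (α = 3): (3−2)(3−7)(3−4)(3−10) = 1·(−4)·(−1)·(−7) = −28 ≡ 5, so v_3 = 5^{−1} = 9 (mod 11).
  i = 4 (α = 4): (4−2)(4−7)(4−3)(4−10) = 2·(−3)·1·(−6) = 36 ≡ 3, so v_4 = 3^{−1} = 4 (mod 11).
  i = 5 (α = 10): (10−2)(10−7)(10−3)(10−4) = 8·3·7·6 = 1008 ≡ 7, so v_5 = 7^{−1} = 8 (mod 11).
  v = [4, 8, 9, 4, 8].
Step 2: syndromes of r = [3, 5, 6, 9, 5] (all sums mod 11).
  S_0 = Σ v_i r_i = 4·3 + 8·5 + 9·6 + 4·9 + 8·5 = 182 ≡ 6.
  S_1 = Σ v_i α_i r_i = 4·2·3 + 8·7·5 + 9·3·6 + 4·4·9 + 8·10·5 = 1010 ≡ 9.
  α_i^2 mod 11 = [4, 5, 9, 5, 1].
  S_2 = Σ v_i α_i^2 r_i = 4·4·3 + 8·5·5 + 9·9·6 + 4·5·9 + 8·1·5 = 954 ≡ 8.
  S = (6, 9, 8) ≠ 0, so r is not a codeword (an error is present).
Step 3: locate the error. For a single error e at position i, S_ℓ = v_i·e·α_i^ℓ, so α_err = S_1/S_0.
  S_0^{−1} = 6^{−1} = 2 (mod 11), so α_err = 9·2 = 18 ≡ 7 = α_2. Error position i = 2.
  Consistency check: S_2/S_1 = 8·5 = 40 ≡ 7 = α_err ✓ (single-error assumption holds).
Step 4: error magnitude e = S_0/v_2 = S_0·∏_{j≠2}(α_2 − α_j) = 6·7 = 42 ≡ 9 (mod 11).
Step 5: correct position 2: c_2 = r_2 − e = 5 − 9 ≡ 7 (mod 11). Hence c = [3, 7, 6, 9, 5].
  Check: interpolating c through the α_i gives m(x) = 8 + 3·x (degree < 2) with m(α_i) = c_i for every i, so c is indeed a codeword.


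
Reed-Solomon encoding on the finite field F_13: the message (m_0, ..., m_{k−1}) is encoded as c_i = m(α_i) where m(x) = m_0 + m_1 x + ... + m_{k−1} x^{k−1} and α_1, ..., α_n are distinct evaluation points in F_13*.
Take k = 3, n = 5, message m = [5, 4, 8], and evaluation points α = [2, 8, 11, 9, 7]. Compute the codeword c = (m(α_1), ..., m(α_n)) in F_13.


c = [6, 3, 3, 0, 9]

Message polynomial: m(x) = 5 + 4·x + 8·x^2 (mod 13).
For each evaluation point α_i, compute m(α_i) mod 13:
  α_1 = 2: Horner steps 8 → 7 → 6, so m(2) = 6.
  α_2 = 8: Horner steps 8 → 3 → 3, so m(8) = 3.
  α_3 = 11: Horner steps 8 → 1 → 3, so m(11) = 3.
  α_4 = 9: Horner steps 8 → 11 → 0, so m(9) = 0.
  α_5 = 7: Horner steps 8 → 8 → 9, so m(7) = 9.
Codeword c = [6, 3, 3, 0, 9] ∈ F_13^5.


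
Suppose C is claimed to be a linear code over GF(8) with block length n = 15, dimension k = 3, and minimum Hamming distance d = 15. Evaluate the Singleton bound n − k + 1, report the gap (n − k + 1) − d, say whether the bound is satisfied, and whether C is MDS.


Singleton RHS = n − k + 1 = 13, slack = -2, bound violated (no such code; not MDS).

Singleton bound: d ≤ n − k + 1.
Here n = 15, k = 3, so n − k + 1 = 13.
Given d = 15, check d ≤ 13: NO.
Slack = (n − k + 1) − d = -2.
The slack is negative: d = 15 exceeds n − k + 1 = 13 by 2, so the Singleton bound is violated and no linear [15, 3, 15]_8 code can exist. In particular it is not MDS (MDS requires d = n − k + 1 exactly).
Description: the claimed parameters are [15, 3, 15]_8; such a code would be impossible (violates the Singleton bound).


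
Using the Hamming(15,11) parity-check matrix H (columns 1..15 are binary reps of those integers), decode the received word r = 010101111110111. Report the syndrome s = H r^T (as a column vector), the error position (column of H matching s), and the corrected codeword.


s = (1, 0, 1, 1)^T, error position = 11, corrected codeword c = 010101111100111

Compute s = H r^T mod 2 one row at a time:
  s_1 = 1 + 1 + 1 + 1 + 0 + 1 + 1 + 1 = 7 ≡ 1 (mod 2).
  s_2 = 1 + 0 + 1 + 1 + 0 + 1 + 1 + 1 = 6 ≡ 0 (mod 2).
  s_3 = 1 + 0 + 1 + 1 + 1 + 1 + 1 + 1 = 7 ≡ 1 (mod 2).
  s_4 = 0 + 0 + 0 + 1 + 1 + 1 + 1 + 1 = 5 ≡ 1 (mod 2).
s = (1, 0, 1, 1)^T — this equals column 11 of H (binary 1011), so error is at position 11.
Correct: flip bit 11 of r = 010101111110111 to get c = 010101111100111.


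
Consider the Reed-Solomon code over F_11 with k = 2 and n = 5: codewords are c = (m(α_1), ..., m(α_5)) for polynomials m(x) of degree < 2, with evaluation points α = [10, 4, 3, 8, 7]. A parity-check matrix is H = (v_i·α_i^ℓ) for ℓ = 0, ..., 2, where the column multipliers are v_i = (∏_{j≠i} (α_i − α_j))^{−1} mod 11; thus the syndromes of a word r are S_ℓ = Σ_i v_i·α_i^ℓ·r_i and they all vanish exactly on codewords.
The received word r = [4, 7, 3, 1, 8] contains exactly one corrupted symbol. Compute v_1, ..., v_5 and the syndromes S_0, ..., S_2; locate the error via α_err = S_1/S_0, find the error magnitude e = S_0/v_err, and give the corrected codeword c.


S = (5, 6, 5), error at position 1, error magnitude e = 6, c = [9, 7, 3, 1, 8].

Step 1: column multipliers v_i = (∏_{j≠i}(α_i − α_j))^{−1} mod 11.
  i = 1 (α = 10): (10−4)(10−3)(10−8)(10−7) = 6·7·2·3 = 252 ≡ 10, so v_1 = 10^{−1} = 10 (mod 11).
  i = 2 (α = 4): (4−10)(4−3)(4−8)(4−7) = (−6)·1·(−4)·(−3) = −72 ≡ 5, so v_2 = 5^{−1} = 9 (mod 11).
  i = 3 (α = 3): (3−10)(3−4)(3−8)(3−7) = (−7)·(−1)·(−5)·(−4) = 140 ≡ 8, so v_3 = 8^{−1} = 7 (mod 11).
  i = 4 (α = 8): (8−10)(8−4)(8−3)(8−7) = (−2)·4·5·1 = −40 ≡ 4, so v_4 = 4^{−1} = 3 (mod 11).
  i = 5 (α = 7): (7−10)(7−4)(7−3)(7−8) = (−3)·3·4·(−1) = 36 ≡ 3, so v_5 = 3^{−1} = 4 (mod 11).
  v = [10, 9, 7, 3, 4].
Step 2: syndromes of r = [4, 7, 3, 1, 8] (all sums mod 11).
  S_0 = Σ v_i r_i = 10·4 + 9·7 + 7·3 + 3·1 + 4·8 = 159 ≡ 5.
  S_1 = Σ v_i α_i r_i = 10·10·4 + 9·4·7 + 7·3·3 + 3·8·1 + 4·7·8 = 963 ≡ 6.
  α_i^2 mod 11 = [1, 5, 9, 9, 5].
  S_2 = Σ v_i α_i^2 r_i = 10·1·4 + 9·5·7 + 7·9·3 + 3·9·1 + 4·5·8 = 731 ≡ 5.
  S = (5, 6, 5) ≠ 0, so r is not a codeword (an error is present).
Step 3: locate the error. For a single error e at position i, S_ℓ = v_i·e·α_i^ℓ, so α_err = S_1/S_0.
  S_0^{−1} = 5^{−1} = 9 (mod 11), so α_err = 6·9 = 54 ≡ 10 = α_1. Error position i = 1.
  Consistency check: S_2/S_1 = 5·2 = 10 ≡ 10 = α_err ✓ (single-error assumption holds).
Step 4: error magnitude e = S_0/v_1 = S_0·∏_{j≠1}(α_1 − α_j) = 5·10 = 50 ≡ 6 (mod 11).
Step 5: correct position 1: c_1 = r_1 − e = 4 − 6 ≡ 9 (mod 11). Hence c = [9, 7, 3, 1, 8].
  Check: interpolating c through the α_i gives m(x) = 2 + 4·x (degree < 2) with m(α_i) = c_i for every i, so c is indeed a codeword.


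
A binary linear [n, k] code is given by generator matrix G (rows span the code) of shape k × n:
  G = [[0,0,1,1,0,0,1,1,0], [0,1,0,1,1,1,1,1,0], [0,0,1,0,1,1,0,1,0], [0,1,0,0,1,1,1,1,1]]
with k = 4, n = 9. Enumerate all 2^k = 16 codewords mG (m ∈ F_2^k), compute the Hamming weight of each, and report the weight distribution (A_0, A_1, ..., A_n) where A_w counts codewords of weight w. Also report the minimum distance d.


Weight distribution: A_0 = 1, A_2 = 2, A_4 = 9, A_6 = 4. Minimum distance d = 2.

Enumerate all 2^4 = 16 messages m ∈ F_2^4.
For each, compute codeword c = mG in F_2^9, then tally its weight.
  m = 0000 → c = 000000000, weight = 0.
  m = 1000 → c = 001100110, weight = 4.
  m = 0100 → c = 010111110, weight = 6.
  m = 1100 → c = 011011000, weight = 4.
  m = 0010 → c = 001011010, weight = 4.
  m = 1010 → c = 000111100, weight = 4.
  m = 0110 → c = 011100100, weight = 4.
  m = 1110 → c = 010000010, weight = 2.
  m = 0001 → c = 010011111, weight = 6.
  m = 1001 → c = 011111001, weight = 6.
  m = 0101 → c = 000100001, weight = 2.
  m = 1101 → c = 001000111, weight = 4.
  m = 0011 → c = 011000101, weight = 4.
  m = 1011 → c = 010100011, weight = 4.
  m = 0111 → c = 001111011, weight = 6.
  m = 1111 → c = 000011101, weight = 4.
Tally weights:
  weight 0: 1 codewords.
  weight 2: 2 codewords.
  weight 4: 9 codewords.
  weight 6: 4 codewords.
Minimum distance d = smallest w > 0 with A_w > 0 = 2.
Sanity: Σ A_w = 16 = 2^4 = 16 ✓.


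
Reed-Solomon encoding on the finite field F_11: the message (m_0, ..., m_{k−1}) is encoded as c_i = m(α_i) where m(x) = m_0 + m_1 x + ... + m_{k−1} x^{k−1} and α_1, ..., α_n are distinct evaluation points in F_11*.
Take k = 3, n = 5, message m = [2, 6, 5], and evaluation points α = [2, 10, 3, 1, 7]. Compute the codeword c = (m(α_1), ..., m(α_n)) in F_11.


c = [1, 1, 10, 2, 3]

Message polynomial: m(x) = 2 + 6·x + 5·x^2 (mod 11).
For each evaluation point α_i, compute m(α_i) mod 11:
  α_1 = 2: Horner steps 5 → 5 → 1, so m(2) = 1.
  α_2 = 10: Horner steps 5 → 1 → 1, so m(10) = 1.
  α_3 = 3: Horner steps 5 → 10 → 10, so m(3) = 10.
  α_4 = 1: Horner steps 5 → 0 → 2, so m(1) = 2.
  α_5 = 7: Horner steps 5 → 8 → 3, so m(7) = 3.
Codeword c = [1, 1, 10, 2, 3] ∈ F_11^5.


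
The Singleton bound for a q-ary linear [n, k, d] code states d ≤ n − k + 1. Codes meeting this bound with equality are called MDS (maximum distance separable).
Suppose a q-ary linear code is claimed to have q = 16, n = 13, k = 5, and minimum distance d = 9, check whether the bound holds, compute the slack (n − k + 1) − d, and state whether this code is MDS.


Singleton RHS = n − k + 1 = 9, slack = 0, bound satisfied, MDS.

Singleton bound: d ≤ n − k + 1.
Here n = 13, k = 5, so n − k + 1 = 9.
Given d = 9, check d ≤ 9: YES.
Slack = (n − k + 1) − d = 0.
The code is MDS (slack = 0).
Description: the claimed parameters are [13, 5, 9]_16; such a code would be MDS (meets Singleton bound).


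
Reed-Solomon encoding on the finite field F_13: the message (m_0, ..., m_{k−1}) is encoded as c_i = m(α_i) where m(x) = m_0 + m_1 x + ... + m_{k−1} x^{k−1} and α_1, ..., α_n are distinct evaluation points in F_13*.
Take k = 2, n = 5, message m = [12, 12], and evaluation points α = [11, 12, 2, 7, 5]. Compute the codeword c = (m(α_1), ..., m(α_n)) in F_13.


c = [1, 0, 10, 5, 7]

Message polynomial: m(x) = 12 + 12·x (mod 13).
For each evaluation point α_i, compute m(α_i) mod 13:
  α_1 = 11: Horner steps 12 → 1, so m(11) = 1.
  α_2 = 12: Horner steps 12 → 0, so m(12) = 0.
  α_3 = 2: Horner steps 12 → 10, so m(2) = 10.
  α_4 = 7: Horner steps 12 → 5, so m(7) = 5.
  α_5 = 5: Horner steps 12 → 7, so m(5) = 7.
Codeword c = [1, 0, 10, 5, 7] ∈ F_13^5.


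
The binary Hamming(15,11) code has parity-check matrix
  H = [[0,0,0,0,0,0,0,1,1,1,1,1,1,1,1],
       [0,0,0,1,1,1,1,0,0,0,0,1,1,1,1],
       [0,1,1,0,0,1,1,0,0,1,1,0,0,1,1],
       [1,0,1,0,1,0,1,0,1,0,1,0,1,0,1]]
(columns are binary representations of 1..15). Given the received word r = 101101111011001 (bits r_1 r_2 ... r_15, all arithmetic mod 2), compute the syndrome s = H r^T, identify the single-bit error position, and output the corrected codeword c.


s = (1, 1, 1, 0)^T, error position = 14, corrected codeword c = 101101111011011

Compute s = H r^T mod 2 one row at a time:
  s_1 = 1 + 1 + 0 + 1 + 1 + 0 + 0 + 1 = 5 ≡ 1 (mod 2).
  s_2 = 1 + 0 + 1 + 1 + 1 + 0 + 0 + 1 = 5 ≡ 1 (mod 2).
  s_3 = 0 + 1 + 1 + 1 + 0 + 1 + 0 + 1 = 5 ≡ 1 (mod 2).
  s_4 = 1 + 1 + 0 + 1 + 1 + 1 + 0 + 1 = 6 ≡ 0 (mod 2).
s = (1, 1, 1, 0)^T — this equals column 14 of H (binary 1110), so error is at position 14.
Correct: flip bit 14 of r = 101101111011001 to get c = 101101111011011.


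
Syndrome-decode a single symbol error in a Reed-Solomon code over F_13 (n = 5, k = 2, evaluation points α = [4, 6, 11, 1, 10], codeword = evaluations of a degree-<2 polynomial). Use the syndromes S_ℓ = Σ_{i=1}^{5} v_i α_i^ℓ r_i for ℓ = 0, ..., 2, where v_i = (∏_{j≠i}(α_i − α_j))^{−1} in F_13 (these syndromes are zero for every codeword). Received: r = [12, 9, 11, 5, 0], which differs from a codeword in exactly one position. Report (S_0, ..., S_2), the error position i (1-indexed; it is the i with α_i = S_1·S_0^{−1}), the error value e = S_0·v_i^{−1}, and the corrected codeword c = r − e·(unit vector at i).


S = (8, 9, 2), error at position 2, error magnitude e = 1, c = [12, 8, 11, 5, 0].

Step 1: column multipliers v_i = (∏_{j≠i}(α_i − α_j))^{−1} mod 13.
  i = 1 (α = 4): (4−6)(4−11)(4−1)(4−10) = (−2)·(−7)·3·(−6) = −252 ≡ 8, so v_1 = 8^{−1} = 5 (mod 13).
  i = 2 (α = 6): (6−4)(6−11)(6−1)(6−10) = 2·(−5)·5·(−4) = 200 ≡ 5, so v_2 = 5^{−1} = 8 (mod 13).
  i = 3 (α = 11): (11−4)(11−6)(11−1)(11−10) = 7·5·10·1 = 350 ≡ 12, so v_3 = 12^{−1} = 12 (mod 13).
  i = 4 (α = 1): (1−4)(1−6)(1−11)(1−10) = (−3)·(−5)·(−10)·(−9) = 1350 ≡ 11, so v_4 = 11^{−1} = 6 (mod 13).
  i = 5 (α = 10): (10−4)(10−6)(10−11)(10−1) = 6·4·(−1)·9 = −216 ≡ 5, so v_5 = 5^{−1} = 8 (mod 13).
  v = [5, 8, 12, 6, 8].
Step 2: syndromes of r = [12, 9, 11, 5, 0] (all sums mod 13).
  S_0 = Σ v_i r_i = 5·12 + 8·9 + 12·11 + 6·5 + 8·0 = 294 ≡ 8.
  S_1 = Σ v_i α_i r_i = 5·4·12 + 8·6·9 + 12·11·11 + 6·1·5 + 8·10·0 = 2154 ≡ 9.
  α_i^2 mod 13 = [3, 10, 4, 1, 9].
  S_2 = Σ v_i α_i^2 r_i = 5·3·12 + 8·10·9 + 12·4·11 + 6·1·5 + 8·9·0 = 1458 ≡ 2.
  S = (8, 9, 2) ≠ 0, so r is not a codeword (an error is present).
Step 3: locate the error. For a single error e at position i, S_ℓ = v_i·e·α_i^ℓ, so α_err = S_1/S_0.
  S_0^{−1} = 8^{−1} = 5 (mod 13), so α_err = 9·5 = 45 ≡ 6 = α_2. Error position i = 2.
  Consistency check: S_2/S_1 = 2·3 = 6 ≡ 6 = α_err ✓ (single-error assumption holds).
Step 4: error magnitude e = S_0/v_2 = S_0·∏_{j≠2}(α_2 − α_j) = 8·5 = 40 ≡ 1 (mod 13).
Step 5: correct position 2: c_2 = r_2 − e = 9 − 1 ≡ 8 (mod 13). Hence c = [12, 8, 11, 5, 0].
  Check: interpolating c through the α_i gives m(x) = 7 + 11·x (degree < 2) with m(α_i) = c_i for every i, so c is indeed a codeword.


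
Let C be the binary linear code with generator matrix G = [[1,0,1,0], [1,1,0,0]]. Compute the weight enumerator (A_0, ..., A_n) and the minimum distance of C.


Weight distribution: A_0 = 1, A_2 = 3. Minimum distance d = 2.

Enumerate all 2^2 = 4 messages m ∈ F_2^2.
For each, compute codeword c = mG in F_2^4, then tally its weight.
  m = 00 → c = 0000, weight = 0.
  m = 10 → c = 1010, weight = 2.
  m = 01 → c = 1100, weight = 2.
  m = 11 → c = 0110, weight = 2.
Tally weights:
  weight 0: 1 codewords.
  weight 2: 3 codewords.
Minimum distance d = smallest w > 0 with A_w > 0 = 2.
Sanity: Σ A_w = 4 = 2^2 = 4 ✓.


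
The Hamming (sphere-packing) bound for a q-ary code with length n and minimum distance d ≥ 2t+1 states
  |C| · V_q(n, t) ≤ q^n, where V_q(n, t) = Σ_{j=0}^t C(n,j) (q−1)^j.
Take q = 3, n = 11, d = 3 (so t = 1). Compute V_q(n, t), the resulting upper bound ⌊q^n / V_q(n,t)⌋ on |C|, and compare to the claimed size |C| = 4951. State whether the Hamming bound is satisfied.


V_q(n, t) = 23, q^n = 177147, Hamming bound = 7702, |C| = 4951 ≤ bound (satisfied).

Step 1: Compute V_q(n, t) = Σ_{j=0}^1 C(n, j) (q−1)^j.
  j = 0: C(11,0)·(2)^0 = 1·1 = 1.
  j = 1: C(11,1)·(2)^1 = 11·2 = 22.
  V_q(n, t) = 1 + 22 = 23.
Step 2: q^n = 3^11 = 177147.
Step 3: Hamming bound ⌊q^n / V_q(n,t)⌋ = ⌊177147/23⌋ = 7702.
Step 4: Compare |C| = 4951 to 7702: satisfied.
The claimed |C| lies below the Hamming bound.


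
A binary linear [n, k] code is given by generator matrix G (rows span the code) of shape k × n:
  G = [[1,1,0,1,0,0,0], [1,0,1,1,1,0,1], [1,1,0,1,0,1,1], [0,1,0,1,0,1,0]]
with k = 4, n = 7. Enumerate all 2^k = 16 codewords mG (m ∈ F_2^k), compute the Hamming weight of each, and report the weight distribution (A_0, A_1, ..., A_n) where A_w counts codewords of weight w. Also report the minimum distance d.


Weight distribution: A_0 = 1, A_2 = 3, A_3 = 4, A_4 = 3, A_5 = 4, A_6 = 1. Minimum distance d = 2.

Enumerate all 2^4 = 16 messages m ∈ F_2^4.
For each, compute codeword c = mG in F_2^7, then tally its weight.
  m = 0000 → c = 0000000, weight = 0.
  m = 1000 → c = 1101000, weight = 3.
  m = 0100 → c = 1011101, weight = 5.
  m = 1100 → c = 0110101, weight = 4.
  m = 0010 → c = 1101011, weight = 5.
  m = 1010 → c = 0000011, weight = 2.
  m = 0110 → c = 0110110, weight = 4.
  m = 1110 → c = 1011110, weight = 5.
  m = 0001 → c = 0101010, weight = 3.
  m = 1001 → c = 1000010, weight = 2.
  m = 0101 → c = 1110111, weight = 6.
  m = 1101 → c = 0011111, weight = 5.
  m = 0011 → c = 1000001, weight = 2.
  m = 1011 → c = 0101001, weight = 3.
  m = 0111 → c = 0011100, weight = 3.
  m = 1111 → c = 1110100, weight = 4.
Tally weights:
  weight 0: 1 codewords.
  weight 2: 3 codewords.
  weight 3: 4 codewords.
  weight 4: 3 codewords.
  weight 5: 4 codewords.
  weight 6: 1 codewords.
Minimum distance d = smallest w > 0 with A_w > 0 = 2.
Sanity: Σ A_w = 16 = 2^4 = 16 ✓.


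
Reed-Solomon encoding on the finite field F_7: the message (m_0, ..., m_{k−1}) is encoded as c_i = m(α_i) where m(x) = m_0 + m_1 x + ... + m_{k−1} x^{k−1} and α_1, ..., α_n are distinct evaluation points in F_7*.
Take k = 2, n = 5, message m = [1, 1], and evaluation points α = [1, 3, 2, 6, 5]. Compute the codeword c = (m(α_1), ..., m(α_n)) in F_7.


c = [2, 4, 3, 0, 6]

Message polynomial: m(x) = 1 + 1·x (mod 7).
For each evaluation point α_i, compute m(α_i) mod 7:
  α_1 = 1: Horner steps 1 → 2, so m(1) = 2.
  α_2 = 3: Horner steps 1 → 4, so m(3) = 4.
  α_3 = 2: Horner steps 1 → 3, so m(2) = 3.
  α_4 = 6: Horner steps 1 → 0, so m(6) = 0.
  α_5 = 5: Horner steps 1 → 6, so m(5) = 6.
Codeword c = [2, 4, 3, 0, 6] ∈ F_7^5.


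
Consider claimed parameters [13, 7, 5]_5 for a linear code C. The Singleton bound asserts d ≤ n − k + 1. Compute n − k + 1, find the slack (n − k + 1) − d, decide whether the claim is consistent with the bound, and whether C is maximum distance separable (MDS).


Singleton RHS = n − k + 1 = 7, slack = 2, bound satisfied, not MDS.

Singleton bound: d ≤ n − k + 1.
Here n = 13, k = 7, so n − k + 1 = 7.
Given d = 5, check d ≤ 7: YES.
Slack = (n − k + 1) − d = 2.
The code is NOT MDS (slack = 2 > 0).
Description: the claimed parameters are [13, 7, 5]_5; such a code would be non-MDS.


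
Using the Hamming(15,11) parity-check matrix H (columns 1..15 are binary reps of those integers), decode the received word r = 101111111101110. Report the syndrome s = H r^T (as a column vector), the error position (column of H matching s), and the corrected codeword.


s = (0, 1, 1, 0)^T, error position = 6, corrected codeword c = 101110111101110

Compute s = H r^T mod 2 one row at a time:
  s_1 = 1 + 1 + 1 + 0 + 1 + 1 + 1 + 0 = 6 ≡ 0 (mod 2).
  s_2 = 1 + 1 + 1 + 1 + 1 + 1 + 1 + 0 = 7 ≡ 1 (mod 2).
  s_3 = 0 + 1 + 1 + 1 + 1 + 0 + 1 + 0 = 5 ≡ 1 (mod 2).
  s_4 = 1 + 1 + 1 + 1 + 1 + 0 + 1 + 0 = 6 ≡ 0 (mod 2).
s = (0, 1, 1, 0)^T — this equals column 6 of H (binary 0110), so error is at position 6.
Correct: flip bit 6 of r = 101111111101110 to get c = 101110111101110.


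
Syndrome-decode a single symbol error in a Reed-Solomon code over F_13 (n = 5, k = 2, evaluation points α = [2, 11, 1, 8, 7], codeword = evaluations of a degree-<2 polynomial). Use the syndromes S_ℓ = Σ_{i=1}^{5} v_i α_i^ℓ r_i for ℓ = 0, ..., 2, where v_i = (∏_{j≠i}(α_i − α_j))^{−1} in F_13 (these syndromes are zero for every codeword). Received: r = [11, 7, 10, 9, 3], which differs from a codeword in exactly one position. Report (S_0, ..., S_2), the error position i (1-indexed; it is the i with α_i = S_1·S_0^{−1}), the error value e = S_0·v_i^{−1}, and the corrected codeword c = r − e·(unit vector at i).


S = (11, 10, 2), error at position 4, error magnitude e = 5, c = [11, 7, 10, 4, 3].

Step 1: column multipliers v_i = (∏_{j≠i}(α_i − α_j))^{−1} mod 13.
  i = 1 (α = 2): (2−11)(2−1)(2−8)(2−7) = (−9)·1·(−6)·(−5) = −270 ≡ 3, so v_1 = 3^{−1} = 9 (mod 13).
  i = 2 (α = 11): (11−2)(11−1)(11−8)(11−7) = 9·10·3·4 = 1080 ≡ 1, so v_2 = 1^{−1} = 1 (mod 13).
  i = 3 (α = 1): (1−2)(1−11)(1−8)(1−7) = (−1)·(−10)·(−7)·(−6) = 420 ≡ 4, so v_3 = 4^{−1} = 10 (mod 13).
  i = 4 (α = 8): (8−2)(8−11)(8−1)(8−7) = 6·(−3)·7·1 = −126 ≡ 4, so v_4 = 4^{−1} = 10 (mod 13).
  i = 5 (α = 7): (7−2)(7−11)(7−1)(7−8) = 5·(−4)·6·(−1) = 120 ≡ 3, so v_5 = 3^{−1} = 9 (mod 13).
  v = [9, 1, 10, 10, 9].
Step 2: syndromes of r = [11, 7, 10, 9, 3] (all sums mod 13).
  S_0 = Σ v_i r_i = 9·11 + 1·7 + 10·10 + 10·9 + 9·3 = 323 ≡ 11.
  S_1 = Σ v_i α_i r_i = 9·2·11 + 1·11·7 + 10·1·10 + 10·8·9 + 9·7·3 = 1284 ≡ 10.
  α_i^2 mod 13 = [4, 4, 1, 12, 10].
  S_2 = Σ v_i α_i^2 r_i = 9·4·11 + 1·4·7 + 10·1·10 + 10·12·9 + 9·10·3 = 1874 ≡ 2.
  S = (11, 10, 2) ≠ 0, so r is not a codeword (an error is present).
Step 3: locate the error. For a single error e at position i, S_ℓ = v_i·e·α_i^ℓ, so α_err = S_1/S_0.
  S_0^{−1} = 11^{−1} = 6 (mod 13), so α_err = 10·6 = 60 ≡ 8 = α_4. Error position i = 4.
  Consistency check: S_2/S_1 = 2·4 = 8 ≡ 8 = α_err ✓ (single-error assumption holds).
Step 4: error magnitude e = S_0/v_4 = S_0·∏_{j≠4}(α_4 − α_j) = 11·4 = 44 ≡ 5 (mod 13).
Step 5: correct position 4: c_4 = r_4 − e = 9 − 5 ≡ 4 (mod 13). Hence c = [11, 7, 10, 4, 3].
  Check: interpolating c through the α_i gives m(x) = 9 + 1·x (degree < 2) with m(α_i) = c_i for every i, so c is indeed a codeword.


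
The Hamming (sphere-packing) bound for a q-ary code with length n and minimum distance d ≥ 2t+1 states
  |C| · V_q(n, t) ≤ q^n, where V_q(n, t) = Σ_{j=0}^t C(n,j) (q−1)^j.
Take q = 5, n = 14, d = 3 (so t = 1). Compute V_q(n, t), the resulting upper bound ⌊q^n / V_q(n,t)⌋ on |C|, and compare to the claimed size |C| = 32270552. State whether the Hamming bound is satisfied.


V_q(n, t) = 57, q^n = 6103515625, Hamming bound = 107079221, |C| = 32270552 ≤ bound (satisfied).

Step 1: Compute V_q(n, t) = Σ_{j=0}^1 C(n, j) (q−1)^j.
  j = 0: C(14,0)·(4)^0 = 1·1 = 1.
  j = 1: C(14,1)·(4)^1 = 14·4 = 56.
  V_q(n, t) = 1 + 56 = 57.
Step 2: q^n = 5^14 = 6103515625.
Step 3: Hamming bound ⌊q^n / V_q(n,t)⌋ = ⌊6103515625/57⌋ = 107079221.
Step 4: Compare |C| = 32270552 to 107079221: satisfied.
The claimed |C| lies below the Hamming bound.


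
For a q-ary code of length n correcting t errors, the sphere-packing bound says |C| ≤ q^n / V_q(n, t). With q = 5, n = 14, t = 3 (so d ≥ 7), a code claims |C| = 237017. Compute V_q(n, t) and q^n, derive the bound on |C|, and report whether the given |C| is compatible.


V_q(n, t) = 24809, q^n = 6103515625, Hamming bound = 246020, |C| = 237017 ≤ bound (satisfied).

Step 1: Compute V_q(n, t) = Σ_{j=0}^3 C(n, j) (q−1)^j.
  j = 0: C(14,0)·(4)^0 = 1·1 = 1.
  j = 1: C(14,1)·(4)^1 = 14·4 = 56.
  j = 2: C(14,2)·(4)^2 = 91·16 = 1456.
  j = 3: C(14,3)·(4)^3 = 364·64 = 23296.
  V_q(n, t) = 1 + 56 + 1456 + 23296 = 24809.
Step 2: q^n = 5^14 = 6103515625.
Step 3: Hamming bound ⌊q^n / V_q(n,t)⌋ = ⌊6103515625/24809⌋ = 246020.
Step 4: Compare |C| = 237017 to 246020: satisfied.
The claimed |C| lies below the Hamming bound.


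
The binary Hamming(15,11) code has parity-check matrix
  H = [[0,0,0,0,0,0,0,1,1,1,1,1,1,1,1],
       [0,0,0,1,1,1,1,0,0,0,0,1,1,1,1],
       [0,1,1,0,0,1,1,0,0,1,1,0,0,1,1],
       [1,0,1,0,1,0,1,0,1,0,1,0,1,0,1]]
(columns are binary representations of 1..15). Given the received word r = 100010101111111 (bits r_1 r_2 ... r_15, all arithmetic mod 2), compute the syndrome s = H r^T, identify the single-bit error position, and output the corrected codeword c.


s = (1, 0, 1, 1)^T, error position = 11, corrected codeword c = 100010101101111

Compute s = H r^T mod 2 one row at a time:
  s_1 = 0 + 1 + 1 + 1 + 1 + 1 + 1 + 1 = 7 ≡ 1 (mod 2).
  s_2 = 0 + 1 + 0 + 1 + 1 + 1 + 1 + 1 = 6 ≡ 0 (mod 2).
  s_3 = 0 + 0 + 0 + 1 + 1 + 1 + 1 + 1 = 5 ≡ 1 (mod 2).
  s_4 = 1 + 0 + 1 + 1 + 1 + 1 + 1 + 1 = 7 ≡ 1 (mod 2).
s = (1, 0, 1, 1)^T — this equals column 11 of H (binary 1011), so error is at position 11.
Correct: flip bit 11 of r = 100010101111111 to get c = 100010101101111.


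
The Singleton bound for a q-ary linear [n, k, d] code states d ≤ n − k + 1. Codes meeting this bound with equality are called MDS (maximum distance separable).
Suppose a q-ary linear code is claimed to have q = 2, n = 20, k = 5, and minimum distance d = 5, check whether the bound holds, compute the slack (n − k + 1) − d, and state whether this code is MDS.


Singleton RHS = n − k + 1 = 16, slack = 11, bound satisfied, not MDS.

Singleton bound: d ≤ n − k + 1.
Here n = 20, k = 5, so n − k + 1 = 16.
Given d = 5, check d ≤ 16: YES.
Slack = (n − k + 1) − d = 11.
The code is NOT MDS (slack = 11 > 0).
Description: the claimed parameters are [20, 5, 5]_2; such a code would be non-MDS.


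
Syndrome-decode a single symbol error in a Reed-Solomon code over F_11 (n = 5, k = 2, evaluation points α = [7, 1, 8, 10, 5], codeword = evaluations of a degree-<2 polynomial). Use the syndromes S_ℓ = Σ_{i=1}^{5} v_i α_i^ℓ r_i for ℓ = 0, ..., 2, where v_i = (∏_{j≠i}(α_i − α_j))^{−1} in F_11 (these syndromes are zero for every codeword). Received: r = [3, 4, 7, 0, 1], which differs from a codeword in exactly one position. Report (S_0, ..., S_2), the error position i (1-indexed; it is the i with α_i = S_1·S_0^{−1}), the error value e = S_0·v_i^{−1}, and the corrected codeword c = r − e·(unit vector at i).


S = (3, 10, 4), error at position 1, error magnitude e = 9, c = [5, 4, 7, 0, 1].

Step 1: column multipliers v_i = (∏_{j≠i}(α_i − α_j))^{−1} mod 11.
  i = 1 (α = 7): (7−1)(7−8)(7−10)(7−5) = 6·(−1)·(−3)·2 = 36 ≡ 3, so v_1 = 3^{−1} = 4 (mod 11).
  i = 2 (α = 1): (1−7)(1−8)(1−10)(1−5) = (−6)·(−7)·(−9)·(−4) = 1512 ≡ 5, so v_2 = 5^{−1} = 9 (mod 11).
  i = 3 (α = 8): (8−7)(8−1)(8−10)(8−5) = 1·7·(−2)·3 = −42 ≡ 2, so v_3 = 2^{−1} = 6 (mod 11).
  i = 4 (α = 10): (10−7)(10−1)(10−8)(10−5) = 3·9·2·5 = 270 ≡ 6, so v_4 = 6^{−1} = 2 (mod 11).
  i = 5 (α = 5): (5−7)(5−1)(5−8)(5−10) = (−2)·4·(−3)·(−5) = −120 ≡ 1, so v_5 = 1^{−1} = 1 (mod 11).
  v = [4, 9, 6, 2, 1].
Step 2: syndromes of r = [3, 4, 7, 0, 1] (all sums mod 11).
  S_0 = Σ v_i r_i = 4·3 + 9·4 + 6·7 + 2·0 + 1·1 = 91 ≡ 3.
  S_1 = Σ v_i α_i r_i = 4·7·3 + 9·1·4 + 6·8·7 + 2·10·0 + 1·5·1 = 461 ≡ 10.
  α_i^2 mod 11 = [5, 1, 9, 1, 3].
  S_2 = Σ v_i α_i^2 r_i = 4·5·3 + 9·1·4 + 6·9·7 + 2·1·0 + 1·3·1 = 477 ≡ 4.
  S = (3, 10, 4) ≠ 0, so r is not a codeword (an error is present).
Step 3: locate the error. For a single error e at position i, S_ℓ = v_i·e·α_i^ℓ, so α_err = S_1/S_0.
  S_0^{−1} = 3^{−1} = 4 (mod 11), so α_err = 10·4 = 40 ≡ 7 = α_1. Error position i = 1.
  Consistency check: S_2/S_1 = 4·10 = 40 ≡ 7 = α_err ✓ (single-error assumption holds).
Step 4: error magnitude e = S_0/v_1 = S_0·∏_{j≠1}(α_1 − α_j) = 3·3 = 9 ≡ 9 (mod 11).
Step 5: correct position 1: c_1 = r_1 − e = 3 − 9 ≡ 5 (mod 11). Hence c = [5, 4, 7, 0, 1].
  Check: interpolating c through the α_i gives m(x) = 2 + 2·x (degree < 2) with m(α_i) = c_i for every i, so c is indeed a codeword.


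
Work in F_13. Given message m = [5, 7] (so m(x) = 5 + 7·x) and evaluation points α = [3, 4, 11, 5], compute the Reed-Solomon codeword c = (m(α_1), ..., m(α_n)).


c = [0, 7, 4, 1]

Message polynomial: m(x) = 5 + 7·x (mod 13).
For each evaluation point α_i, compute m(α_i) mod 13:
  α_1 = 3: Horner steps 7 → 0, so m(3) = 0.
  α_2 = 4: Horner steps 7 → 7, so m(4) = 7.
  α_3 = 11: Horner steps 7 → 4, so m(11) = 4.
  α_4 = 5: Horner steps 7 → 1, so m(5) = 1.
Codeword c = [0, 7, 4, 1] ∈ F_13^4.


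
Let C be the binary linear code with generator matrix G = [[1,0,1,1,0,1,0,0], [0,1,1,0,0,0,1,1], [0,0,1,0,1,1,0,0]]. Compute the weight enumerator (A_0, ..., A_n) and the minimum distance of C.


Weight distribution: A_0 = 1, A_3 = 2, A_4 = 2, A_5 = 1, A_6 = 1, A_7 = 1. Minimum distance d = 3.

Enumerate all 2^3 = 8 messages m ∈ F_2^3.
For each, compute codeword c = mG in F_2^8, then tally its weight.
  m = 000 → c = 00000000, weight = 0.
  m = 100 → c = 10110100, weight = 4.
  m = 010 → c = 01100011, weight = 4.
  m = 110 → c = 11010111, weight = 6.
  m = 001 → c = 00101100, weight = 3.
  m = 101 → c = 10011000, weight = 3.
  m = 011 → c = 01001111, weight = 5.
  m = 111 → c = 11111011, weight = 7.
Tally weights:
  weight 0: 1 codewords.
  weight 3: 2 codewords.
  weight 4: 2 codewords.
  weight 5: 1 codewords.
  weight 6: 1 codewords.
  weight 7: 1 codewords.
Minimum distance d = smallest w > 0 with A_w > 0 = 3.
Sanity: Σ A_w = 8 = 2^3 = 8 ✓.


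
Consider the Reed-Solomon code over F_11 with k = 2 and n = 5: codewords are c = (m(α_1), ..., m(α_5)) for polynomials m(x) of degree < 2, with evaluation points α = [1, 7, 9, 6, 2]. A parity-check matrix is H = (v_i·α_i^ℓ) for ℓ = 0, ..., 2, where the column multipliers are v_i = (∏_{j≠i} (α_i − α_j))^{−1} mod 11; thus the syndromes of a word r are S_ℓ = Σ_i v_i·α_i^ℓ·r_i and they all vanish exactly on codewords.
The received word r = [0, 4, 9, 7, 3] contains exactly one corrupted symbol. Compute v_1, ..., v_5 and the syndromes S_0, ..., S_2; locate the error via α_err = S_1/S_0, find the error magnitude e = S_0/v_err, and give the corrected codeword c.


S = (2, 4, 8), error at position 5, error magnitude e = 6, c = [0, 4, 9, 7, 8].

Step 1: column multipliers v_i = (∏_{j≠i}(α_i − α_j))^{−1} mod 11.
  i = 1 (α = 1): (1−7)(1−9)(1−6)(1−2) = (−6)·(−8)·(−5)·(−1) = 240 ≡ 9, so v_1 = 9^{−1} = 5 (mod 11).
  i = 2 (α = 7): (7−1)(7−9)(7−6)(7−2) = 6·(−2)·1·5 = −60 ≡ 6, so v_2 = 6^{−1} = 2 (mod 11).
  i = 3 (α = 9): (9−1)(9−7)(9−6)(9−2) = 8·2·3·7 = 336 ≡ 6, so v_3 = 6^{−1} = 2 (mod 11).
  i = 4 (α = 6): (6−1)(6−7)(6−9)(6−2) = 5·(−1)·(−3)·4 = 60 ≡ 5, so v_4 = 5^{−1} = 9 (mod 11).
  i = 5 (α = 2): (2−1)(2−7)(2−9)(2−6) = 1·(−5)·(−7)·(−4) = −140 ≡ 3, so v_5 = 3^{−1} = 4 (mod 11).
  v = [5, 2, 2, 9, 4].
Step 2: syndromes of r = [0, 4, 9, 7, 3] (all sums mod 11).
  S_0 = Σ v_i r_i = 5·0 + 2·4 + 2·9 + 9·7 + 4·3 = 101 ≡ 2.
  S_1 = Σ v_i α_i r_i = 5·1·0 + 2·7·4 + 2·9·9 + 9·6·7 + 4·2·3 = 620 ≡ 4.
  α_i^2 mod 11 = [1, 5, 4, 3, 4].
  S_2 = Σ v_i α_i^2 r_i = 5·1·0 + 2·5·4 + 2·4·9 + 9·3·7 + 4·4·3 = 349 ≡ 8.
  S = (2, 4, 8) ≠ 0, so r is not a codeword (an error is present).
Step 3: locate the error. For a single error e at position i, S_ℓ = v_i·e·α_i^ℓ, so α_err = S_1/S_0.
  S_0^{−1} = 2^{−1} = 6 (mod 11), so α_err = 4·6 = 24 ≡ 2 = α_5. Error position i = 5.
  Consistency check: S_2/S_1 = 8·3 = 24 ≡ 2 = α_err ✓ (single-error assumption holds).
Step 4: error magnitude e = S_0/v_5 = S_0·∏_{j≠5}(α_5 − α_j) = 2·3 = 6 ≡ 6 (mod 11).
Step 5: correct position 5: c_5 = r_5 − e = 3 − 6 ≡ 8 (mod 11). Hence c = [0, 4, 9, 7, 8].
  Check: interpolating c through the α_i gives m(x) = 3 + 8·x (degree < 2) with m(α_i) = c_i for every i, so c is indeed a codeword.


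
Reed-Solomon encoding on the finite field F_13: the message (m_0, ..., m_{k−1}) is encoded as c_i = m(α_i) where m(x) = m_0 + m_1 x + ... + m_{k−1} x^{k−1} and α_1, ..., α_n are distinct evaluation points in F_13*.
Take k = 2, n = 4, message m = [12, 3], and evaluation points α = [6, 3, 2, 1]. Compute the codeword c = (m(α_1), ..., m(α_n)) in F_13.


c = [4, 8, 5, 2]

Message polynomial: m(x) = 12 + 3·x (mod 13).
For each evaluation point α_i, compute m(α_i) mod 13:
  α_1 = 6: Horner steps 3 → 4, so m(6) = 4.
  α_2 = 3: Horner steps 3 → 8, so m(3) = 8.
  α_3 = 2: Horner steps 3 → 5, so m(2) = 5.
  α_4 = 1: Horner steps 3 → 2, so m(1) = 2.
Codeword c = [4, 8, 5, 2] ∈ F_13^4.


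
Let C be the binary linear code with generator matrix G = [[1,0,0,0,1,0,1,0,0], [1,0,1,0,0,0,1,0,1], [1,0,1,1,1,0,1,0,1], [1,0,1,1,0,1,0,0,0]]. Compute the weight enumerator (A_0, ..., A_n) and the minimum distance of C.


Weight distribution: A_0 = 1, A_2 = 1, A_3 = 6, A_4 = 5, A_5 = 2, A_6 = 1. Minimum distance d = 2.

Enumerate all 2^4 = 16 messages m ∈ F_2^4.
For each, compute codeword c = mG in F_2^9, then tally its weight.
  m = 0000 → c = 000000000, weight = 0.
  m = 1000 → c = 100010100, weight = 3.
  m = 0100 → c = 101000101, weight = 4.
  m = 1100 → c = 001010001, weight = 3.
  m = 0010 → c = 101110101, weight = 6.
  m = 1010 → c = 001100001, weight = 3.
  m = 0110 → c = 000110000, weight = 2.
  m = 1110 → c = 100100100, weight = 3.
  m = 0001 → c = 101101000, weight = 4.
  m = 1001 → c = 001111100, weight = 5.
  m = 0101 → c = 000101101, weight = 4.
  m = 1101 → c = 100111001, weight = 5.
  m = 0011 → c = 000011101, weight = 4.
  m = 1011 → c = 100001001, weight = 3.
  m = 0111 → c = 101011000, weight = 4.
  m = 1111 → c = 001001100, weight = 3.
Tally weights:
  weight 0: 1 codewords.
  weight 2: 1 codewords.
  weight 3: 6 codewords.
  weight 4: 5 codewords.
  weight 5: 2 codewords.
  weight 6: 1 codewords.
Minimum distance d = smallest w > 0 with A_w > 0 = 2.
Sanity: Σ A_w = 16 = 2^4 = 16 ✓.


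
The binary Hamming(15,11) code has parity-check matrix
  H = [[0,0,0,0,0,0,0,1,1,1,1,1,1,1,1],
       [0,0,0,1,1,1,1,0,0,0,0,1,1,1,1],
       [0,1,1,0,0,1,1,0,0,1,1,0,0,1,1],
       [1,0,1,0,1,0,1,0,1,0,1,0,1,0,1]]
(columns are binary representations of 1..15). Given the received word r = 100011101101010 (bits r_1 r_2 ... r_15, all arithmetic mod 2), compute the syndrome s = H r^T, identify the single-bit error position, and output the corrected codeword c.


s = (0, 1, 0, 0)^T, error position = 4, corrected codeword c = 100111101101010

Compute s = H r^T mod 2 one row at a time:
  s_1 = 0 + 1 + 1 + 0 + 1 + 0 + 1 + 0 = 4 ≡ 0 (mod 2).
  s_2 = 0 + 1 + 1 + 1 + 1 + 0 + 1 + 0 = 5 ≡ 1 (mod 2).
  s_3 = 0 + 0 + 1 + 1 + 1 + 0 + 1 + 0 = 4 ≡ 0 (mod 2).
  s_4 = 1 + 0 + 1 + 1 + 1 + 0 + 0 + 0 = 4 ≡ 0 (mod 2).
s = (0, 1, 0, 0)^T — this equals column 4 of H (binary 0100), so error is at position 4.
Correct: flip bit 4 of r = 100011101101010 to get c = 100111101101010.
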